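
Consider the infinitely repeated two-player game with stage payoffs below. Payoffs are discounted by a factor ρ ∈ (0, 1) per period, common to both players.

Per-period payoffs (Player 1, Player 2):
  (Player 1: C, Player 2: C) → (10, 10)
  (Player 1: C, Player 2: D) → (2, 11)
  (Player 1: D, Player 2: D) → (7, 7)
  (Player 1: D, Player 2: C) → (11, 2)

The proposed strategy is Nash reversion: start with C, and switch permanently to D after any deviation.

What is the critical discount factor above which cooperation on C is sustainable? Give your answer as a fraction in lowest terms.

Under grim trigger the critical discount factor is (T−C)/(T−P) with T = 11, C = 10, P = 7.
ρ* = (11−10)/(11−7) = 1/4.

1/4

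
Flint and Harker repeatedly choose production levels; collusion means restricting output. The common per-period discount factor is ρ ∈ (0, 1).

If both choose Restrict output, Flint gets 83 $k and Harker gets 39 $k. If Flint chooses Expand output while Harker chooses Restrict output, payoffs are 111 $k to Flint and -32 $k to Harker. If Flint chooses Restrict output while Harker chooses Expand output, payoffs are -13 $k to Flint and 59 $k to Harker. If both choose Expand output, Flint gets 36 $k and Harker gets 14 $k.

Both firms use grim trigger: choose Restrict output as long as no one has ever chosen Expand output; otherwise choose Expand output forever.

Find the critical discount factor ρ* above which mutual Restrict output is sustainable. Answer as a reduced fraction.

4/9

Flint's threshold: (111−83)/(111−36) = 28/75.
Harker's threshold: (59−39)/(59−14) = 4/9.
28/75 < 4/9, so Harker binds and ρ* = 4/9.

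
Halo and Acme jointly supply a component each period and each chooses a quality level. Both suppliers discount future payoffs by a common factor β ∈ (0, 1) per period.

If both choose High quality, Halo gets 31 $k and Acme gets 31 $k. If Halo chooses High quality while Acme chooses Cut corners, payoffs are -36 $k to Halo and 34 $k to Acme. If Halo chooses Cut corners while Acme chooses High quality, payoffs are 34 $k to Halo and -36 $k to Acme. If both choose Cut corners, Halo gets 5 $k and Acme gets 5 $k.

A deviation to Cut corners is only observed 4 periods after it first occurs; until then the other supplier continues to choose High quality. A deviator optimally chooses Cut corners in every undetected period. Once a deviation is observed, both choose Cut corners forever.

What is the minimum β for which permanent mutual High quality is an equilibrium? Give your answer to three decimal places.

The best deviation is to choose Cut corners for all 4 undetected periods, earning 34 each, then 5 forever once detected.
Deviation value: 34(1−β^4)/(1−β) + 5β^4/(1−β); cooperation value: 31/(1−β).
IC: 31 ≥ 34(1−β^4) + 5β^4 = 34 − 29β^4.
So β^4 ≥ 3/29, giving β ≥ (3/29)^(1/4) ≈ 0.567.

0.567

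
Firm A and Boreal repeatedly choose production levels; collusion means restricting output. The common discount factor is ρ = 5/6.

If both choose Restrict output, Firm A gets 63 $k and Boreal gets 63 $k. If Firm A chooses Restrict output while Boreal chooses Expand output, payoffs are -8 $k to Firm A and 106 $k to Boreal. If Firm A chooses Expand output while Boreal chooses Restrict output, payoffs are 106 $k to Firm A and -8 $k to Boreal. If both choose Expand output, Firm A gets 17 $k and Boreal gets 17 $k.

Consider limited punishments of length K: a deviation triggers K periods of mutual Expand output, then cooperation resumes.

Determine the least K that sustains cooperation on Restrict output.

IC: ρ(1−ρ^K)/(1−ρ) ≥ (106−63)/(63−17) = 43/46.
With ρ = 5/6: need 1 − ρ^K ≥ 43/46·(1−5/6)/(5/6), i.e. ρ^K ≤ 0.8130.
Since (5/6)^1 = 0.8333 and (5/6)^2 = 0.6944, the smallest such K is 2.

2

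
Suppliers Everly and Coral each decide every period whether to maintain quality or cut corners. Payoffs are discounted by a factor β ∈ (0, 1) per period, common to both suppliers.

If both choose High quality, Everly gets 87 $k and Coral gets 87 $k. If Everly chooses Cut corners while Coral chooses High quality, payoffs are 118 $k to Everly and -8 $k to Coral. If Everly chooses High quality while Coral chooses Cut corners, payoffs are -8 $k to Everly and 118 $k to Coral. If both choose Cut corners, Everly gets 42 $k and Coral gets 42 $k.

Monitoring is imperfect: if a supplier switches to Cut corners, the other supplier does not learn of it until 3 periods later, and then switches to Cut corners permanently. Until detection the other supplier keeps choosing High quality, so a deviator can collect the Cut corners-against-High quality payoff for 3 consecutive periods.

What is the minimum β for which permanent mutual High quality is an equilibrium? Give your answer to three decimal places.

The best deviation is to choose Cut corners for all 3 undetected periods, earning 118 each, then 42 forever once detected.
Deviation value: 118(1−β^3)/(1−β) + 42β^3/(1−β); cooperation value: 87/(1−β).
IC: 87 ≥ 118(1−β^3) + 42β^3 = 118 − 76β^3.
So β^3 ≥ 31/76, giving β ≥ (31/76)^(1/3) ≈ 0.742.

0.742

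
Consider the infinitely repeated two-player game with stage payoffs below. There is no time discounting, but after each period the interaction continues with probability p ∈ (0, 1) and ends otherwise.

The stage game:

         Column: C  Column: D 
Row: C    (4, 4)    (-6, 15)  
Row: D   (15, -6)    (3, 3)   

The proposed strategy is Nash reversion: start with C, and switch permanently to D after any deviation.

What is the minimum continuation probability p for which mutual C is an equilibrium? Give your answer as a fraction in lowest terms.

11/12

With no time discounting, the continuation probability p plays the role of the discount factor.
Grim-trigger IC: 4/(1−p) ≥ 15 + 3p/(1−p) ⇒ p ≥ (15−4)/(15−3) = 11/12.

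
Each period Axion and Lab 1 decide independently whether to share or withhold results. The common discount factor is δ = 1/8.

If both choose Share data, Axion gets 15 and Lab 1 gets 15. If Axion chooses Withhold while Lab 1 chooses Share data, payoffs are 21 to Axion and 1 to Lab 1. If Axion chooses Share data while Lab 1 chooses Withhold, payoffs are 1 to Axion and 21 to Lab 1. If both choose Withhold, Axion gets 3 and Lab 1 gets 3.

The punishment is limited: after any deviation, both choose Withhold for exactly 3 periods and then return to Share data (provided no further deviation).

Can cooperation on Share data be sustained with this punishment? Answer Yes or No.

No

A one-shot deviation gives 21 now, then 3 for 3 periods, then back to 15.
Gain from deviating: (21−15) today; loss: (15−3) in each of the next 3 periods.
No-deviation condition: (15−3)(δ+…+δ^3) ≥ 21−15, i.e. δ+…+δ^3 ≥ 1/2.
At δ = 1/8: δ+…+δ^3 = 0.1426 < 0.5000.
So cooperation is not sustainable.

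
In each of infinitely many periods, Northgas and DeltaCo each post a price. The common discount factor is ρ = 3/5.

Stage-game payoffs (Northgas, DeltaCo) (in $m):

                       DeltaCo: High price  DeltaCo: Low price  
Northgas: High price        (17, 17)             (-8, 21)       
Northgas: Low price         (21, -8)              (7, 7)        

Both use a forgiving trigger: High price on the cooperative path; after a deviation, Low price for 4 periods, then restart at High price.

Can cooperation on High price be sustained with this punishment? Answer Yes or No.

Yes

Comparing payoff streams over the 5 periods until play realigns: cooperate → 17(1+ρ+…+ρ^4); deviate → 21 + 7(ρ+…+ρ^4).
Cooperation is sustained iff (17−7)(ρ+…+ρ^4) ≥ 21−17.
ρ+…+ρ^4 = 3/5·(1−(3/5)^4)/(1−3/5) = 1.3056, and (21−17)/(17−7) = 0.4000.
1.3056 ≥ 0.4000, so cooperation is sustainable.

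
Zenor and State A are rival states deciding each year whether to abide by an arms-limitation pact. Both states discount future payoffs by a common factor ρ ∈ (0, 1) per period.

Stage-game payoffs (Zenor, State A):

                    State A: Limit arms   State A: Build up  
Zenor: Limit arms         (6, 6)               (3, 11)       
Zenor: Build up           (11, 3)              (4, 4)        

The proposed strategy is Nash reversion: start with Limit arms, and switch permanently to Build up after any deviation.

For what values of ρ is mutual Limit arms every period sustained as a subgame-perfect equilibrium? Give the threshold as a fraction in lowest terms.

5/7

Under grim trigger the critical discount factor is (T−C)/(T−P) with T = 11, C = 6, P = 4.
ρ* = (11−6)/(11−4) = 5/7.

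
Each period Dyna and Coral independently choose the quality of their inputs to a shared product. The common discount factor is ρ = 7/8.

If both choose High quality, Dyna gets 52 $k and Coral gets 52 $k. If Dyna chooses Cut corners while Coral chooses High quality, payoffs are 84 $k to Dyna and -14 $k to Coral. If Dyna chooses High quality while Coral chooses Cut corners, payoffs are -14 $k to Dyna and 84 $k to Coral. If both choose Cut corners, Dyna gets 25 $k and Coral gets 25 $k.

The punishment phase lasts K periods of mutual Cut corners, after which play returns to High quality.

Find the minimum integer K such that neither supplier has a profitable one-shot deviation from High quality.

2

Need Σ_{k=1}^{K} ρ^k ≥ (84−52)/(52−25) = 1.1852 at ρ = 7/8.
At K = 1 the sum is 0.8750 < 1.1852; at K = 2 it is 1.6406 ≥ 1.1852.
So the minimum punishment length is K = 2.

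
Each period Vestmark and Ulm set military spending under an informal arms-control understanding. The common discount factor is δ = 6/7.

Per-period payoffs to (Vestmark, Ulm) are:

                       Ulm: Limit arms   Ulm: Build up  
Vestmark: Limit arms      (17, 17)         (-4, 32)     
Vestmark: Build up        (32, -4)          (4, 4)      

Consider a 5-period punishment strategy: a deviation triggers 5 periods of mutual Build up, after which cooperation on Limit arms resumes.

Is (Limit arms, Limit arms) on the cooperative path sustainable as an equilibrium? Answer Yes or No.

A one-shot deviation gives 32 now, then 4 for 5 periods, then back to 17.
Gain from deviating: (32−17) today; loss: (17−4) in each of the next 5 periods.
No-deviation condition: (17−4)(δ+…+δ^5) ≥ 32−17, i.e. δ+…+δ^5 ≥ 15/13.
At δ = 6/7: δ+…+δ^5 = 3.2240 ≥ 1.1538.
So cooperation is sustainable.

Yes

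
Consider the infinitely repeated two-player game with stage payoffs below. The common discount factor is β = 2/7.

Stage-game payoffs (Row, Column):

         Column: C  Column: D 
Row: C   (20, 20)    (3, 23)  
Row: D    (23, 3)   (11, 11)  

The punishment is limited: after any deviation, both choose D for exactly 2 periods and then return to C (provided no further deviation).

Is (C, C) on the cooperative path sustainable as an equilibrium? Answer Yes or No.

Yes

Comparing payoff streams over the 3 periods until play realigns: cooperate → 20(1+β+…+β^2); deviate → 23 + 11(β+…+β^2).
Cooperation is sustained iff (20−11)(β+…+β^2) ≥ 23−20.
β+…+β^2 = 2/7·(1−(2/7)^2)/(1−2/7) = 0.3673, and (23−20)/(20−11) = 0.3333.
0.3673 ≥ 0.3333, so cooperation is sustainable.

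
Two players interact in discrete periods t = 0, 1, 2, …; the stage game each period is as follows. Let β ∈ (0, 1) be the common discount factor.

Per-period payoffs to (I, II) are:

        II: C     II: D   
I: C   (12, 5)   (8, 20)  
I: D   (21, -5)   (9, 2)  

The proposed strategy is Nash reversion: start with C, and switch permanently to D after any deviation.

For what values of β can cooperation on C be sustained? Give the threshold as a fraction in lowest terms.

I: cooperation gives 12 each period; deviation gives 21 once then 9 forever.
  12/(1−β) ≥ 21 + 9β/(1−β) ⇒ β ≥ 9/12 = 3/4.
II: cooperation gives 5 each period; deviation gives 20 once then 2 forever.
  β ≥ 15/18 = 5/6.
Both must hold, so the binding constraint is II's: β ≥ 5/6.

5/6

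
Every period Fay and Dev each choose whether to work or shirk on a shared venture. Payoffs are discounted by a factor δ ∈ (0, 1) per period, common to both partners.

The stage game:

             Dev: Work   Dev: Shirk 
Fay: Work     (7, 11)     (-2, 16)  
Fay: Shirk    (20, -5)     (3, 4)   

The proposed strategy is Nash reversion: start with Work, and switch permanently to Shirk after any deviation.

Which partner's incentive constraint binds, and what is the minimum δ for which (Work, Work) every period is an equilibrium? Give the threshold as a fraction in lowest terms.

Fay: cooperation gives 7 each period; deviation gives 20 once then 3 forever.
  7/(1−δ) ≥ 20 + 3δ/(1−δ) ⇒ δ ≥ 13/17.
Dev: cooperation gives 11 each period; deviation gives 16 once then 4 forever.
  δ ≥ 5/12.
Both must hold, so the binding constraint is Fay's: δ ≥ 13/17.

Fay; δ ≥ 13/17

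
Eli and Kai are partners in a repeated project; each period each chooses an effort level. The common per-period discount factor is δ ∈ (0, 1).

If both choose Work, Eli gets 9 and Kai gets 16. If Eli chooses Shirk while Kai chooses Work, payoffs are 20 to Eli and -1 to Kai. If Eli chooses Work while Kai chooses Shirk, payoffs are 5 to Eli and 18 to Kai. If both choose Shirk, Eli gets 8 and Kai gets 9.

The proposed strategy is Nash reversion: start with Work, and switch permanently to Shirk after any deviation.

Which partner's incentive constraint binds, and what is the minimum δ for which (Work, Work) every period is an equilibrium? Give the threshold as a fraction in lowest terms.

Eli: cooperation gives 9 each period; deviation gives 20 once then 8 forever.
  9/(1−δ) ≥ 20 + 8δ/(1−δ) ⇒ δ ≥ 11/12.
Kai: cooperation gives 16 each period; deviation gives 18 once then 9 forever.
  δ ≥ 2/9.
Both must hold, so the binding constraint is Eli's: δ ≥ 11/12.

Eli; δ ≥ 11/12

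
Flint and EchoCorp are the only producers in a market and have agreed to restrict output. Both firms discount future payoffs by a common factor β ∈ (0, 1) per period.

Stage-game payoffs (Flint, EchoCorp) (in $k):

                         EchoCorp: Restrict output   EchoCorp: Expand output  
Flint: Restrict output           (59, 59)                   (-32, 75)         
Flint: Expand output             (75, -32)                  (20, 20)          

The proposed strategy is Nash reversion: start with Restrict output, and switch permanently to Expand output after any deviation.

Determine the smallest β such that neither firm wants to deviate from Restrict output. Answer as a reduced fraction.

16/55

Cooperation forever yields 59 each period: 59/(1−β).
Deviating yields 75 once, then 20 forever: 75 + 20β/(1−β).
No profitable deviation requires 59/(1−β) ≥ 75 + 20β/(1−β).
Multiplying by (1−β): 59 ≥ 75(1−β) + 20β = 75 − 55β.
So 55β ≥ 16, i.e. β ≥ 16/55.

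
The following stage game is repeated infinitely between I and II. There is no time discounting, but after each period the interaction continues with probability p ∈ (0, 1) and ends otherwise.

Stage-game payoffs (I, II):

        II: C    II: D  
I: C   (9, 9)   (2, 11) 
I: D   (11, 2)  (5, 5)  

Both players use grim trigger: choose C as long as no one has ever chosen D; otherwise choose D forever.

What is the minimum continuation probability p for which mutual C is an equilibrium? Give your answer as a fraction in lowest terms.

Expected cooperation value is 9 + p·9 + p²·9 + … = 9/(1−p); deviation gives 11 + p·5/(1−p).
9 ≥ 11(1−p) + 5p ⇒ 6p ≥ 2 ⇒ p ≥ 2/6 = 1/3.

1/3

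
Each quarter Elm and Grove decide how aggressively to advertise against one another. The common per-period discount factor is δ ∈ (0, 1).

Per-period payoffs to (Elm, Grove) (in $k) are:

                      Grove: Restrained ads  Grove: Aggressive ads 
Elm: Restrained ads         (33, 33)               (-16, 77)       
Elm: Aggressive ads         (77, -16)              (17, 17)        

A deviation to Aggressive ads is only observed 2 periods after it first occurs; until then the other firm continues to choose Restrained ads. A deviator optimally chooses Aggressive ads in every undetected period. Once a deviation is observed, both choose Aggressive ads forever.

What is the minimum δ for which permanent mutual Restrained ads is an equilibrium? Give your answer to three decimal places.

Deviating for the 2 undetected periods gains 77−33 = 44 per period over cooperation, then loses 33−17 = 16 per period forever once punishment starts.
Gain: 44(1 + δ + … + δ^1); loss: 16·δ^2/(1−δ).
No profitable deviation ⇔ 44(1−δ^2) ≤ 16·δ^2, i.e. δ^2 ≥ 44/(44+16) = 11/15.
Hence δ ≥ (11/15)^(1/2) ≈ 0.856.

0.856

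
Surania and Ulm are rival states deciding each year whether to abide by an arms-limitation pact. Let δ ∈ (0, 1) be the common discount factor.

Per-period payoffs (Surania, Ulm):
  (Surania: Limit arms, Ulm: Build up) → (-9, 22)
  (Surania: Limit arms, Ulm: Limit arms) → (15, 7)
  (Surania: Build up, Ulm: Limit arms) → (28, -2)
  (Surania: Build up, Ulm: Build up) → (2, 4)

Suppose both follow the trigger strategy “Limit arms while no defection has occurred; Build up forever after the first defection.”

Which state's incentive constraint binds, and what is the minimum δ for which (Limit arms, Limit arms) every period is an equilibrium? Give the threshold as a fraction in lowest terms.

Surania: cooperation gives 15 each period; deviation gives 28 once then 2 forever.
  15/(1−δ) ≥ 28 + 2δ/(1−δ) ⇒ δ ≥ 13/26 = 1/2.
Ulm: cooperation gives 7 each period; deviation gives 22 once then 4 forever.
  δ ≥ 15/18 = 5/6.
Both must hold, so the binding constraint is Ulm's: δ ≥ 5/6.

Ulm; δ ≥ 5/6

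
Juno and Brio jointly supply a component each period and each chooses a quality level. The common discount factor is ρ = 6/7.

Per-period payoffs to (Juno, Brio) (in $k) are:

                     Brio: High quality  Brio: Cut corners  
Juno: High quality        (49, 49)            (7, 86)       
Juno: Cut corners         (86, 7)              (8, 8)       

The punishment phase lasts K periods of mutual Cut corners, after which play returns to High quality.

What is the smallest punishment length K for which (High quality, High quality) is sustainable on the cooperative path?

No profitable deviation requires (49−8)(ρ+…+ρ^K) ≥ 86−49, i.e. ρ+…+ρ^K ≥ 37/41 ≈ 0.9024.
With ρ = 6/7, the partial sums are K=1: 0.8571, K=2: 1.5918.
K = 2 is the first length at which the sum reaches 0.9024.

2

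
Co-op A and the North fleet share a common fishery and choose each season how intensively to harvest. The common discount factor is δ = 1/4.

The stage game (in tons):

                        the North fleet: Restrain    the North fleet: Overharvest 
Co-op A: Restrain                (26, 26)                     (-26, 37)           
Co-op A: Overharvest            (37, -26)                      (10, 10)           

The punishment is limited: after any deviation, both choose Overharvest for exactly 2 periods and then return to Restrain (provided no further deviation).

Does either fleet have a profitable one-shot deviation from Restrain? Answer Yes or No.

Comparing payoff streams over the 3 periods until play realigns: cooperate → 26(1+δ+…+δ^2); deviate → 37 + 10(δ+…+δ^2).
Cooperation is sustained iff (26−10)(δ+…+δ^2) ≥ 37−26.
δ+…+δ^2 = 1/4·(1−(1/4)^2)/(1−1/4) = 0.3125, and (37−26)/(26−10) = 0.6875.
0.3125 < 0.6875, so cooperation is not sustainable.

Yes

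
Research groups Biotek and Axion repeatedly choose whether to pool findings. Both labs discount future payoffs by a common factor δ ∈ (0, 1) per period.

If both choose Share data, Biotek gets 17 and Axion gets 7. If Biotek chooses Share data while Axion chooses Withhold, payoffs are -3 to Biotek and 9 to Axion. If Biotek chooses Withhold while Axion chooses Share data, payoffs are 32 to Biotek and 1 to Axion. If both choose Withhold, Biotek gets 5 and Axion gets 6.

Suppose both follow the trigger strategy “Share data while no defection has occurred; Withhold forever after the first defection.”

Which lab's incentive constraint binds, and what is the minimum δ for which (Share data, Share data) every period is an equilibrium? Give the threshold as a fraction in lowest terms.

Axion; δ ≥ 2/3

Biotek's threshold: (32−17)/(32−5) = 5/9.
Axion's threshold: (9−7)/(9−6) = 2/3.
5/9 < 2/3, so Axion binds and δ* = 2/3.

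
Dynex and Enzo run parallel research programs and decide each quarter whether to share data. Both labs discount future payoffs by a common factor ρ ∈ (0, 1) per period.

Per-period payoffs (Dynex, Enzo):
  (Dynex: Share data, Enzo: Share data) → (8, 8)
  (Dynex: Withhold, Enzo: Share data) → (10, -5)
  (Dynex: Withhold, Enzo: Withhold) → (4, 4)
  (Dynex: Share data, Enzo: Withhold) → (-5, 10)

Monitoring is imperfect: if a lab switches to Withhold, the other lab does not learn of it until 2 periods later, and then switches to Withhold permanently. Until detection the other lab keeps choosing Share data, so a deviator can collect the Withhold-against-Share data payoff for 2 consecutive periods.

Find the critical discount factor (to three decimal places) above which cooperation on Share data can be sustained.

A deviator earns 10 for 2 periods, then 4 forever; cooperating earns 8 forever. Multiplying the IC by (1−ρ):
8 ≥ 10(1−ρ^2) + 4ρ^2, so 6·ρ^2 ≥ 2 and ρ^2 ≥ 1/3.
ρ ≥ (1/3)^(1/2) ≈ 0.577.

0.577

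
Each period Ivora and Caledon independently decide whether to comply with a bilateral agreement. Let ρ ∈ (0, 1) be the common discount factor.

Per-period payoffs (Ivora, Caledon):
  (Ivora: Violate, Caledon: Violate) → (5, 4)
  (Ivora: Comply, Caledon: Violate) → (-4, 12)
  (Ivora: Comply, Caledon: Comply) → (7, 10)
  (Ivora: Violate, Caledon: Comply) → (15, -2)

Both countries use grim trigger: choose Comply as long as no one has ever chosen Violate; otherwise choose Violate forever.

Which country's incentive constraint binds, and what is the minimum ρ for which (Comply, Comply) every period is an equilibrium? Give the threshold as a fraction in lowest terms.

Ivora; ρ ≥ 4/5

Ivora's threshold: (15−7)/(15−5) = 4/5.
Caledon's threshold: (12−10)/(12−4) = 1/4.
4/5 > 1/4, so Ivora binds and ρ* = 4/5.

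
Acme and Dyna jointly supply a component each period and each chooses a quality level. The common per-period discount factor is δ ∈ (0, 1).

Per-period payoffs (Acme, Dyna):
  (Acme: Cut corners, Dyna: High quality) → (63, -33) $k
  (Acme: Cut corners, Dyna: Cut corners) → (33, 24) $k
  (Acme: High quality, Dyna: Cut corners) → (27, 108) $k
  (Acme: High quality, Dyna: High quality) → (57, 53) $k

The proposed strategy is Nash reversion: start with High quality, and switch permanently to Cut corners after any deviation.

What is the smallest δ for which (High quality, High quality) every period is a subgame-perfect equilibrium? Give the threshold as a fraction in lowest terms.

55/84

Acme: cooperation gives 57 each period; deviation gives 63 once then 33 forever.
  57/(1−δ) ≥ 63 + 33δ/(1−δ) ⇒ δ ≥ 6/30 = 1/5.
Dyna: cooperation gives 53 each period; deviation gives 108 once then 24 forever.
  δ ≥ 55/84.
Both must hold, so the binding constraint is Dyna's: δ ≥ 55/84.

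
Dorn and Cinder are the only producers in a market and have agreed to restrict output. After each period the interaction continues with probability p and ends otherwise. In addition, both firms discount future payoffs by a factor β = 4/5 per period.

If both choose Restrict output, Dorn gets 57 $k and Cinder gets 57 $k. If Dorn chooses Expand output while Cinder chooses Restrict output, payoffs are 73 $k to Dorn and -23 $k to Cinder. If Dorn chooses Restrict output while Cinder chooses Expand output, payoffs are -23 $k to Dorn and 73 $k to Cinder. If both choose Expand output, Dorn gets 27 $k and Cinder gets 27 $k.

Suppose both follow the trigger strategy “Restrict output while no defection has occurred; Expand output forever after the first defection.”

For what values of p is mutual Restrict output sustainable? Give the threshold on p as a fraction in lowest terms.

With continuation probability p and discount β, the effective per-period discount factor is βp.
Grim-trigger IC: βp ≥ (73−57)/(73−27) = 8/23.
So p ≥ (8/23)/(4/5) = 10/23.

10/23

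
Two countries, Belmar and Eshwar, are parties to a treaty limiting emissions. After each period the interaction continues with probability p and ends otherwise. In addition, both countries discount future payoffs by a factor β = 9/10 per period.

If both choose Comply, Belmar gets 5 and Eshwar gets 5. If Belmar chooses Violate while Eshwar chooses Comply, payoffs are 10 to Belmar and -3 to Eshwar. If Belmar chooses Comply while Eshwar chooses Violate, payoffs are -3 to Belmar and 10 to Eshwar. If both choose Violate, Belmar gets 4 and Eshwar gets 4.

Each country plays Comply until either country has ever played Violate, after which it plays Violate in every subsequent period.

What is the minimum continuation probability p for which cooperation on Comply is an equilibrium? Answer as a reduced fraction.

25/27

Expected continuation weight on next period's payoff is β·p = 9/10·p, which plays the role of the discount factor.
Cooperation requires 9/10·p ≥ (10−5)/(10−4) = 5/6, hence p ≥ 25/27.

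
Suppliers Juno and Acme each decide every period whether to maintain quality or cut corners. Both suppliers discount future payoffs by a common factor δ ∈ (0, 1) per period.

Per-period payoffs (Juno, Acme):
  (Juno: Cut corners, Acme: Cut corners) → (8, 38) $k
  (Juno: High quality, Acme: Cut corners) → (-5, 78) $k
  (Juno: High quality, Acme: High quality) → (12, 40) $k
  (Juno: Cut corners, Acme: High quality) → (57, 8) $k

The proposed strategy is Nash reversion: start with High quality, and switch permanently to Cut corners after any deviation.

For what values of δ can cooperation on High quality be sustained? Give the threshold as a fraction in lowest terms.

For Juno: deviation gain 57−12 = 45, per-period punishment loss 12−8 = 4. IC gives δ ≥ 45/49.
For Acme: gain 38, loss 2 per period, so δ ≥ 38/40 = 19/20.
The tighter constraint is Acme's, so cooperation needs δ ≥ 19/20.

19/20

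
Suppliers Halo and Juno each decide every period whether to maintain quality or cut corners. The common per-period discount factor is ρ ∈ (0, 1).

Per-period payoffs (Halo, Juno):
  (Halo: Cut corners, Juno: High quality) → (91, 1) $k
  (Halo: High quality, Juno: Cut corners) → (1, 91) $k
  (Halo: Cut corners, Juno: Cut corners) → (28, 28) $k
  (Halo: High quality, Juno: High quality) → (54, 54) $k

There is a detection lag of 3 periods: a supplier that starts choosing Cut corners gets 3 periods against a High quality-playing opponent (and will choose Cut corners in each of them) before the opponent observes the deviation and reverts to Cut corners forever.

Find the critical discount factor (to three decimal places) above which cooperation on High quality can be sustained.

A deviator earns 91 for 3 periods, then 28 forever; cooperating earns 54 forever. Multiplying the IC by (1−ρ):
54 ≥ 91(1−ρ^3) + 28ρ^3, so 63·ρ^3 ≥ 37 and ρ^3 ≥ 37/63.
ρ ≥ (37/63)^(1/3) ≈ 0.837.

0.837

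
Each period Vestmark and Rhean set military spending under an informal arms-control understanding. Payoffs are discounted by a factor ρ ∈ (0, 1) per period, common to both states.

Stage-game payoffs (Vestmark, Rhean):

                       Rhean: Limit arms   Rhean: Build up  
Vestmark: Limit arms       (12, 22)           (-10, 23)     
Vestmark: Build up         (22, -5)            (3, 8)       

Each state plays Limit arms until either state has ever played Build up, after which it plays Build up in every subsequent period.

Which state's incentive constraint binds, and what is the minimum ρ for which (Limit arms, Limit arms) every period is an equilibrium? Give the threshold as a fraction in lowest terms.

For Vestmark: deviation gain 22−12 = 10, per-period punishment loss 12−3 = 9. IC gives ρ ≥ 10/19.
For Rhean: gain 1, loss 14 per period, so ρ ≥ 1/15.
The tighter constraint is Vestmark's, so cooperation needs ρ ≥ 10/19.

Vestmark; ρ ≥ 10/19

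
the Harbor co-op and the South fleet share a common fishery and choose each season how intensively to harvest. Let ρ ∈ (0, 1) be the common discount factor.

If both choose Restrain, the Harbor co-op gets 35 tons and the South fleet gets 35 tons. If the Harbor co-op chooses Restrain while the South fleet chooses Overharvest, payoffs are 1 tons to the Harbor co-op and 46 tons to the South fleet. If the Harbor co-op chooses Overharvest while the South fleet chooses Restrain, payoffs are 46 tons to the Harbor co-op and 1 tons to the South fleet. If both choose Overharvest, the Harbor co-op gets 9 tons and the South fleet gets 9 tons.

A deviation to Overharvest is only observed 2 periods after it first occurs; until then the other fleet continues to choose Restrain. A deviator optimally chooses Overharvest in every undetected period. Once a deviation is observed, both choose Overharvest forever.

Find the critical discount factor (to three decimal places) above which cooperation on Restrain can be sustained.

The best deviation is to choose Overharvest for all 2 undetected periods, earning 46 each, then 9 forever once detected.
Deviation value: 46(1−ρ^2)/(1−ρ) + 9ρ^2/(1−ρ); cooperation value: 35/(1−ρ).
IC: 35 ≥ 46(1−ρ^2) + 9ρ^2 = 46 − 37ρ^2.
So ρ^2 ≥ 11/37, giving ρ ≥ (11/37)^(1/2) ≈ 0.545.

0.545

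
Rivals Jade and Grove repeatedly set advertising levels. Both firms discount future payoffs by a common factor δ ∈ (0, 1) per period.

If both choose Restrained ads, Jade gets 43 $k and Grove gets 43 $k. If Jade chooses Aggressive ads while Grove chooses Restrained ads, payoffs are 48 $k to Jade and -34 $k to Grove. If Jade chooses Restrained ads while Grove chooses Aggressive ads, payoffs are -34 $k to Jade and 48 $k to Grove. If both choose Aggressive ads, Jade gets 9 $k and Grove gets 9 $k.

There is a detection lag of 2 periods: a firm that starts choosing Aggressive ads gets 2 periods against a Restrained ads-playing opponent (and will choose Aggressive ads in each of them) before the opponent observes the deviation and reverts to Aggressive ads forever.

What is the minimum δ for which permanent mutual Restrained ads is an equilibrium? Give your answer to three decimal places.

0.358

Deviating for the 2 undetected periods gains 48−43 = 5 per period over cooperation, then loses 43−9 = 34 per period forever once punishment starts.
Gain: 5(1 + δ + … + δ^1); loss: 34·δ^2/(1−δ).
No profitable deviation ⇔ 5(1−δ^2) ≤ 34·δ^2, i.e. δ^2 ≥ 5/(5+34) = 5/39.
Hence δ ≥ (5/39)^(1/2) ≈ 0.358.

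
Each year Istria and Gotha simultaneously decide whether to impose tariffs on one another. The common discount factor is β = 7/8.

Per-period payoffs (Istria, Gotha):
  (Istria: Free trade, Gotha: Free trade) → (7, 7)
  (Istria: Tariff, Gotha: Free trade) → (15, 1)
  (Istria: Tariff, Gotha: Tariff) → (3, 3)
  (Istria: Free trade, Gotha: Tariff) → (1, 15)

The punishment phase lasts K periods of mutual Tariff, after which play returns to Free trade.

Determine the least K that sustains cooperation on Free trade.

3

Need Σ_{k=1}^{K} β^k ≥ (15−7)/(7−3) = 2.0000 at β = 7/8.
At K = 2 the sum is 1.6406 < 2.0000; at K = 3 it is 2.3105 ≥ 2.0000.
So the minimum punishment length is K = 3.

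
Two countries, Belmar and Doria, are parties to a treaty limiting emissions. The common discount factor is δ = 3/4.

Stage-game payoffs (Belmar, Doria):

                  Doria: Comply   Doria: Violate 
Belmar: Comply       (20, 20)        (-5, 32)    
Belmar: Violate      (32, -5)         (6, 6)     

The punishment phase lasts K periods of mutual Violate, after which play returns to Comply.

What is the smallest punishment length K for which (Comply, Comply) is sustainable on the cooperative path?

No profitable deviation requires (20−6)(δ+…+δ^K) ≥ 32−20, i.e. δ+…+δ^K ≥ 6/7 ≈ 0.8571.
With δ = 3/4, the partial sums are K=1: 0.7500, K=2: 1.3125.
K = 2 is the first length at which the sum reaches 0.8571.

2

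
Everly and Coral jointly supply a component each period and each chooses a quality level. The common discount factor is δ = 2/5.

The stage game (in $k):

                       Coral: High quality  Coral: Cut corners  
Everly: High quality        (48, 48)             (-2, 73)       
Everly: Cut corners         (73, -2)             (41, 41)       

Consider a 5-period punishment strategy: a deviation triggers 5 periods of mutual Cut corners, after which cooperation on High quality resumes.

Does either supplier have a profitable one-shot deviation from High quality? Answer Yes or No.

Comparing payoff streams over the 6 periods until play realigns: cooperate → 48(1+δ+…+δ^5); deviate → 73 + 41(δ+…+δ^5).
Cooperation is sustained iff (48−41)(δ+…+δ^5) ≥ 73−48.
δ+…+δ^5 = 2/5·(1−(2/5)^5)/(1−2/5) = 0.6598, and (73−48)/(48−41) = 3.5714.
0.6598 < 3.5714, so cooperation is not sustainable.

Yes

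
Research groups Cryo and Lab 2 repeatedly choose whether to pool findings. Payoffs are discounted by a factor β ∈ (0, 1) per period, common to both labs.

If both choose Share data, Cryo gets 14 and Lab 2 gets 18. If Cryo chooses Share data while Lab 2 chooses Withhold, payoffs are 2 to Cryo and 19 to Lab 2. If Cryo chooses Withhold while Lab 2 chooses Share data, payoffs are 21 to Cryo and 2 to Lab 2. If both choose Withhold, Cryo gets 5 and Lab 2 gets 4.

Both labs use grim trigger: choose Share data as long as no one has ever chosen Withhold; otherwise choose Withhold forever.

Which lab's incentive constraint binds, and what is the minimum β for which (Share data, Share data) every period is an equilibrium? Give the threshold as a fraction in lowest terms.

Cryo; β ≥ 7/16

Cryo's threshold: (21−14)/(21−5) = 7/16.
Lab 2's threshold: (19−18)/(19−4) = 1/15.
7/16 > 1/15, so Cryo binds and β* = 7/16.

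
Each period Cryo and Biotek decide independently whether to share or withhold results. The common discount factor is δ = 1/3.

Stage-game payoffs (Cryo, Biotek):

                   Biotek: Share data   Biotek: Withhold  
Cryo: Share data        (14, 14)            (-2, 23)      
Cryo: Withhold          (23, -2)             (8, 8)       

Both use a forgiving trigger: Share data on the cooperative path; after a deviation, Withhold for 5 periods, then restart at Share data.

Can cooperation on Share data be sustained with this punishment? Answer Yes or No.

A one-shot deviation gives 23 now, then 8 for 5 periods, then back to 14.
Gain from deviating: (23−14) today; loss: (14−8) in each of the next 5 periods.
No-deviation condition: (14−8)(δ+…+δ^5) ≥ 23−14, i.e. δ+…+δ^5 ≥ 3/2.
At δ = 1/3: δ+…+δ^5 = 0.4979 < 1.5000.
So cooperation is not sustainable.

No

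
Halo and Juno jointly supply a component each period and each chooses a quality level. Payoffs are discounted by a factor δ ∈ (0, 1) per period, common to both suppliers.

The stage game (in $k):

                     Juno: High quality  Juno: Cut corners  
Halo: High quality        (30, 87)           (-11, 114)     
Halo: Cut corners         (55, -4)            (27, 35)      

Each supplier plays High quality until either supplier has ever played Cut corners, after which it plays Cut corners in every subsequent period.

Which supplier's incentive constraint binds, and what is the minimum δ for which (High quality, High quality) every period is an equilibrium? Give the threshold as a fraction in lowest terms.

For Halo: deviation gain 55−30 = 25, per-period punishment loss 30−27 = 3. IC gives δ ≥ 25/28.
For Juno: gain 27, loss 52 per period, so δ ≥ 27/79.
The tighter constraint is Halo's, so cooperation needs δ ≥ 25/28.

Halo; δ ≥ 25/28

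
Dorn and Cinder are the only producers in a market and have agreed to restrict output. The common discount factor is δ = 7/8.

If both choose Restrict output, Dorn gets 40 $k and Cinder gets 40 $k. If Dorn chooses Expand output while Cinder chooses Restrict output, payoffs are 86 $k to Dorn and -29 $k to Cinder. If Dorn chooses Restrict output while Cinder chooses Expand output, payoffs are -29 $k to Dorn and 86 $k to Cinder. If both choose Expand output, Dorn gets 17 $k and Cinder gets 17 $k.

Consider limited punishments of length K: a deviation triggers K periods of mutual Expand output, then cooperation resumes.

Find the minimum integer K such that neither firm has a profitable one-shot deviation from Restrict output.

IC: δ(1−δ^K)/(1−δ) ≥ (86−40)/(40−17) = 2.
With δ = 7/8: need 1 − δ^K ≥ 2·(1−7/8)/(7/8), i.e. δ^K ≤ 0.7143.
Since (7/8)^2 = 0.7656 and (7/8)^3 = 0.6699, the smallest such K is 3.

3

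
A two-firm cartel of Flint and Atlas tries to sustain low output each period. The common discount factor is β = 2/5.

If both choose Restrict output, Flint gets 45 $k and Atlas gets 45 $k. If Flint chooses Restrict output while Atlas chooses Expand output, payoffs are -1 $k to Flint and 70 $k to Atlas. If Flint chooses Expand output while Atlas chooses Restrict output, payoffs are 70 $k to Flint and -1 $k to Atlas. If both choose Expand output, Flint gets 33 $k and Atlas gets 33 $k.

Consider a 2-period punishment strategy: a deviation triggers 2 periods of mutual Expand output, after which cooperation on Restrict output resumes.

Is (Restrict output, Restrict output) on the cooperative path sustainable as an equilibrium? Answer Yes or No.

IC: β+…+β^2 ≥ (70−45)/(45−33) = 25/12.
At β = 2/5: partial sum = 0.5600 < 2.0833. Cooperation not sustainable.

No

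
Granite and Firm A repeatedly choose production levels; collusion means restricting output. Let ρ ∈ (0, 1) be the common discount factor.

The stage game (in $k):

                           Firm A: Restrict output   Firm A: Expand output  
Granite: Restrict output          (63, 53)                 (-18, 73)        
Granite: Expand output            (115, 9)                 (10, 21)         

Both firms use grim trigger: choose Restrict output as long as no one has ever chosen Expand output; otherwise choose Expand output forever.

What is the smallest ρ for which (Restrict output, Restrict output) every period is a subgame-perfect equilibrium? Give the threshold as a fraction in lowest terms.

For Granite: deviation gain 115−63 = 52, per-period punishment loss 63−10 = 53. IC gives ρ ≥ 52/105.
For Firm A: gain 20, loss 32 per period, so ρ ≥ 20/52 = 5/13.
The tighter constraint is Granite's, so cooperation needs ρ ≥ 52/105.

52/105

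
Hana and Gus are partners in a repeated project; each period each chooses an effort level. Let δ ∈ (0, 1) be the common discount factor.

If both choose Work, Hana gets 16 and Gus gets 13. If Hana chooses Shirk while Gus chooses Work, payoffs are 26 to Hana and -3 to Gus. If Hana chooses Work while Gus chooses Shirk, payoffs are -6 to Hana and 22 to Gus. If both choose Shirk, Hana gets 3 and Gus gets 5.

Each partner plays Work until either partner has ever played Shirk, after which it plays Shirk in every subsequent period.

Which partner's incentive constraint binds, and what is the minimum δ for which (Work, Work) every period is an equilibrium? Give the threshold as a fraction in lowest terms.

For Hana: deviation gain 26−16 = 10, per-period punishment loss 16−3 = 13. IC gives δ ≥ 10/23.
For Gus: gain 9, loss 8 per period, so δ ≥ 9/17.
The tighter constraint is Gus's, so cooperation needs δ ≥ 9/17.

Gus; δ ≥ 9/17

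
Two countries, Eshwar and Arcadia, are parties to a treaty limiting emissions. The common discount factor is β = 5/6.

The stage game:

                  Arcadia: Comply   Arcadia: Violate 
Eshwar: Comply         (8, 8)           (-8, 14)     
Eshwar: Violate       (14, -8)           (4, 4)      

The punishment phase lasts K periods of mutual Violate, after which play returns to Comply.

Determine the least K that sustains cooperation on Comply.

2

Need Σ_{k=1}^{K} β^k ≥ (14−8)/(8−4) = 1.5000 at β = 5/6.
At K = 1 the sum is 0.8333 < 1.5000; at K = 2 it is 1.5278 ≥ 1.5000.
So the minimum punishment length is K = 2.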